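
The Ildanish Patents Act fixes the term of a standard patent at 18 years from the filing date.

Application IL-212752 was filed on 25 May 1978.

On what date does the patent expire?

1996-05-25

Filing date + 18 years → 25 May 1996.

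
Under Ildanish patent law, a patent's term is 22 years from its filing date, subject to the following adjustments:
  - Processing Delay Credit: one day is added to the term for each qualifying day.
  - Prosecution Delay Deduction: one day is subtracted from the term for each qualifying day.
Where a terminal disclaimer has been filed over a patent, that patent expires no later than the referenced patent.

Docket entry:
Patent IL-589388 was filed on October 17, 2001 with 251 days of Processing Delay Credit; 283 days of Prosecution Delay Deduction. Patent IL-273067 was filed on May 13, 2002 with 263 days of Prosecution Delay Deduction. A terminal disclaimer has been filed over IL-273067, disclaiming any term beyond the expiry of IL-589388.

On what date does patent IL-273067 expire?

August 24, 2023

Natural term of IL-273067:
  Base: filing + 22 years → 13 May 2024.
  Prosecution Delay Deduction: −263 days → 24 August 2023.
Expiry of referenced patent IL-589388:
  Base: filing + 22 years → 17 October 2023.
  Processing Delay Credit: +251 days → 24 June 2024.
  Prosecution Delay Deduction: −283 days → 15 September 2023.
Terminal disclaimer: IL-273067 expires on the earlier of 24 August 2023 and 15 September 2023.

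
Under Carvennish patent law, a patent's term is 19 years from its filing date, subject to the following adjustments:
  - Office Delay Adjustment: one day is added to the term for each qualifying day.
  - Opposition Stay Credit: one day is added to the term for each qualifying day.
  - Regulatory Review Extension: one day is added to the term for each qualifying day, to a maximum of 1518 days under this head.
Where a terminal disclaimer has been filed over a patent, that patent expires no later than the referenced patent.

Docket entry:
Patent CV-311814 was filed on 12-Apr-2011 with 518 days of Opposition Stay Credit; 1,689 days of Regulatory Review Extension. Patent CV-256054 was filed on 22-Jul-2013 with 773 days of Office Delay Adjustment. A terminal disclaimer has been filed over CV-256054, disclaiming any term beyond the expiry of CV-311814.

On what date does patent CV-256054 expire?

Natural term of CV-256054:
  Base: filing + 19 years → 22 July 2032.
  Office Delay Adjustment: +773 days → 3 September 2034.
Expiry of referenced patent CV-311814:
  Base: filing + 19 years → 12 April 2030.
  Opposition Stay Credit: +518 days → 12 September 2031.
  Regulatory Review Extension: 1689 days claimed exceeds the 1518-day cap, so +1518 days → 8 November 2035.
Terminal disclaimer: CV-256054 expires on the earlier of 3 September 2034 and 8 November 2035.

September 3, 2034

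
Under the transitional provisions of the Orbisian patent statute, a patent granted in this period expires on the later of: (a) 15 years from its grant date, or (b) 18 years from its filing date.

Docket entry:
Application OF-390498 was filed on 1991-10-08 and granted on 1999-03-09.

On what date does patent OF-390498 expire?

March 9, 2014

(a) grant + 15 years → 9 March 2014.
(b) filing + 18 years → 8 October 2009.
Later of the two: 9 March 2014.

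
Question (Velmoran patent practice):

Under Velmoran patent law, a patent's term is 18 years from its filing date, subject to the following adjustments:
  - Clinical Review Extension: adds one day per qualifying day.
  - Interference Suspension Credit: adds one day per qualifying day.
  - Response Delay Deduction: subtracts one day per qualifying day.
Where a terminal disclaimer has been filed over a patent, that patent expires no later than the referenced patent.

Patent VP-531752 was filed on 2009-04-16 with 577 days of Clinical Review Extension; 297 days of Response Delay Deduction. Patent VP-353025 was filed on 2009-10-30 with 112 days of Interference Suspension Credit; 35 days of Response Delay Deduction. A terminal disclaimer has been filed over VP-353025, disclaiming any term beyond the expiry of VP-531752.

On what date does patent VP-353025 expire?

Natural term of VP-353025:
  Base: filing + 18 years → 30 October 2027.
  Interference Suspension Credit: +112 days → 19 February 2028.
  Response Delay Deduction: −35 days → 15 January 2028.
Expiry of referenced patent VP-531752:
  Base: filing + 18 years → 16 April 2027.
  Clinical Review Extension: +577 days → 13 November 2028.
  Response Delay Deduction: −297 days → 21 January 2028.
Terminal disclaimer: VP-353025 expires on the earlier of 15 January 2028 and 21 January 2028.

2028-01-15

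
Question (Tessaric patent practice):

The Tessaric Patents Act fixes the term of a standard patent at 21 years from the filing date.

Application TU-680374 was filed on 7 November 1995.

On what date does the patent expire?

Filing date + 21 years → 7 November 2016.

November 7, 2016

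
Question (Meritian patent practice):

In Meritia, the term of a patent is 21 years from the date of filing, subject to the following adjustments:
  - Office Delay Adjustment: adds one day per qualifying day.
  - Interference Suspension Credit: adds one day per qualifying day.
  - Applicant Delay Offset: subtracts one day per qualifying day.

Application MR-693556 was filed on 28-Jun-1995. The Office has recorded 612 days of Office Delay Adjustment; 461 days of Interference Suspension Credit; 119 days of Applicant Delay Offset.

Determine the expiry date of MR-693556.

February 7, 2019

Base term: filing date + 21 years → 28 June 2016.
Office Delay Adjustment: +612 days → 2 March 2018.
Interference Suspension Credit: +461 days → 6 June 2019.
Applicant Delay Offset: −119 days → 7 February 2019.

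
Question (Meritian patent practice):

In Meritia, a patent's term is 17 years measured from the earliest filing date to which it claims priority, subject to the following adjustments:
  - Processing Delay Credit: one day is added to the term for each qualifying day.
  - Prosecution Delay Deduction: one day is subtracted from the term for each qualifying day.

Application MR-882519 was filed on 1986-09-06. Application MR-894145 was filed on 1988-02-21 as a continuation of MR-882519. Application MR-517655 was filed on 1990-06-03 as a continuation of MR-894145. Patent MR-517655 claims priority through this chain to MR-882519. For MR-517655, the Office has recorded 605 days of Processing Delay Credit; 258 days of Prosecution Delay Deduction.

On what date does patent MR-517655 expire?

Earliest priority filing: 6 September 1986.
Base term: 6 September 1986 + 17 years → 6 September 2003.
Processing Delay Credit: +605 days → 3 May 2005.
Prosecution Delay Deduction: −258 days → 18 August 2004.

August 18, 2004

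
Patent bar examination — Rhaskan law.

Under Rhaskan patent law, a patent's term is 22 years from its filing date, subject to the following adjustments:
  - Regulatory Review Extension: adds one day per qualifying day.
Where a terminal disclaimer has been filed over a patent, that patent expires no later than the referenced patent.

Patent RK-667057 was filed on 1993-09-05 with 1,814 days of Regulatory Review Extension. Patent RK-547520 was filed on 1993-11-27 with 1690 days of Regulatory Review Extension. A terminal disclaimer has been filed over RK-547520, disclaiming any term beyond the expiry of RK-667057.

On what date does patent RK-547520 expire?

July 13, 2020

Natural term of RK-547520:
  Base: filing + 22 years → 27 November 2015.
  Regulatory Review Extension: +1690 days → 13 July 2020.
Expiry of referenced patent RK-667057:
  Base: filing + 22 years → 5 September 2015.
  Regulatory Review Extension: +1814 days → 23 August 2020.
Terminal disclaimer: RK-547520 expires on the earlier of 13 July 2020 and 23 August 2020.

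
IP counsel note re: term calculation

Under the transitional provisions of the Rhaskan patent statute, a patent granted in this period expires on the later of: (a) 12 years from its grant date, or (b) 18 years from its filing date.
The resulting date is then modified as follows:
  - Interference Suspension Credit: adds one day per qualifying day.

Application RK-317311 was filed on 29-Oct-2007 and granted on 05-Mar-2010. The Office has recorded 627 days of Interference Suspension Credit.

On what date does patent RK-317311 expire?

(a) grant + 12 years → 5 March 2022.
(b) filing + 18 years → 29 October 2025.
Later of the two: 29 October 2025.
Interference Suspension Credit: +627 days → 18 July 2027.

July 18, 2027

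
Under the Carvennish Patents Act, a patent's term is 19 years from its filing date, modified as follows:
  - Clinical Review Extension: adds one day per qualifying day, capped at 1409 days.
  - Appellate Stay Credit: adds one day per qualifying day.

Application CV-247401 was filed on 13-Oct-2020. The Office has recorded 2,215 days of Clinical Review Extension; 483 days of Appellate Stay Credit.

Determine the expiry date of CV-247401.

2044-12-17

Base term: filing date + 19 years → 13 October 2039.
Clinical Review Extension: 2215 days claimed exceeds the 1409-day cap, so +1409 days → 22 August 2043.
Appellate Stay Credit: +483 days → 17 December 2044.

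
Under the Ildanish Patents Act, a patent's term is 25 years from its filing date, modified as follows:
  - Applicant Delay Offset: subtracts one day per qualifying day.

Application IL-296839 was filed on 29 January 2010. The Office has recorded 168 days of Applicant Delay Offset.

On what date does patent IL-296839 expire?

2034-08-14

Base term: filing date + 25 years → 29 January 2035.
Applicant Delay Offset: −168 days → 14 August 2034.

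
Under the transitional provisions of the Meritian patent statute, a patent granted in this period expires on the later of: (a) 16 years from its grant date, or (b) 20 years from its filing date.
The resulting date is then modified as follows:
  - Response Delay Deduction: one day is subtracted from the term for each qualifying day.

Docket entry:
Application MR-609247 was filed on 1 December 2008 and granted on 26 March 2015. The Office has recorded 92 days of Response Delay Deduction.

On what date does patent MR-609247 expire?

December 24, 2030

(a) grant + 16 years → 26 March 2031.
(b) filing + 20 years → 1 December 2028.
Later of the two: 26 March 2031.
Response Delay Deduction: −92 days → 24 December 2030.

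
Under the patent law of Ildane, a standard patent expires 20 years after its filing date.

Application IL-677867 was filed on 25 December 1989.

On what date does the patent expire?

December 25, 2009

Filing date + 20 years → 25 December 2009.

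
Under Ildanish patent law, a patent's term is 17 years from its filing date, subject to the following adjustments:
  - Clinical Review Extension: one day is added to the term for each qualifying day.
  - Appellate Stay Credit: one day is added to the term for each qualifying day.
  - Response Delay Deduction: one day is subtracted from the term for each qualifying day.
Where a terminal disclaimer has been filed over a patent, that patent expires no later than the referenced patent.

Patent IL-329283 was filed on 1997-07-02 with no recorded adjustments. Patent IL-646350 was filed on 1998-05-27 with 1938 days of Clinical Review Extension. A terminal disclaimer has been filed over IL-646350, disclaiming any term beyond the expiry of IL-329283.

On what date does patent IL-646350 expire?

Natural term of IL-646350:
  Base: filing + 17 years → 27 May 2015.
  Clinical Review Extension: +1938 days → 15 September 2020.
Expiry of referenced patent IL-329283:
  Base: filing + 17 years → 2 July 2014.
Terminal disclaimer: IL-646350 expires on the earlier of 15 September 2020 and 2 July 2014.

July 2, 2014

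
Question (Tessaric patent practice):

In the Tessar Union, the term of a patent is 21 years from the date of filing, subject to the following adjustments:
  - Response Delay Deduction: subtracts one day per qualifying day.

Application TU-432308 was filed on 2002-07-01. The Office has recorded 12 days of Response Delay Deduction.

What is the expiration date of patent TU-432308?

Base term: filing date + 21 years → 1 July 2023.
Response Delay Deduction: −12 days → 19 June 2023.

June 19, 2023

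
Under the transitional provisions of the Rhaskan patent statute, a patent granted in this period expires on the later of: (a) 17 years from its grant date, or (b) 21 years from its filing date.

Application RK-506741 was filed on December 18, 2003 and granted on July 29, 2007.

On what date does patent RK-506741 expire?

2024-12-18

(a) grant + 17 years → 29 July 2024.
(b) filing + 21 years → 18 December 2024.
Later of the two: 18 December 2024.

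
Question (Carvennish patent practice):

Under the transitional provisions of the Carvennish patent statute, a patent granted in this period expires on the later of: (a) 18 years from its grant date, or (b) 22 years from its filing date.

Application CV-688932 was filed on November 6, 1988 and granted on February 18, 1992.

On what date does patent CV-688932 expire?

2010-11-06

(a) grant + 18 years → 18 February 2010.
(b) filing + 22 years → 6 November 2010.
Later of the two: 6 November 2010.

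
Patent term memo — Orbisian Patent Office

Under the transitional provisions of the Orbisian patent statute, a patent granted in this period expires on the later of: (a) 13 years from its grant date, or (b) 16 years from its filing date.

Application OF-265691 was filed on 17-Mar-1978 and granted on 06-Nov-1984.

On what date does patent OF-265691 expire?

November 6, 1997

(a) grant + 13 years → 6 November 1997.
(b) filing + 16 years → 17 March 1994.
Later of the two: 6 November 1997.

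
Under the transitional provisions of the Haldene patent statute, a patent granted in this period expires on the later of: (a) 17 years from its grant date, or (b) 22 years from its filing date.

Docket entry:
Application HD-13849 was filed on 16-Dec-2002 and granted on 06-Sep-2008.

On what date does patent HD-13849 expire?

September 6, 2025

(a) grant + 17 years → 6 September 2025.
(b) filing + 22 years → 16 December 2024.
Later of the two: 6 September 2025.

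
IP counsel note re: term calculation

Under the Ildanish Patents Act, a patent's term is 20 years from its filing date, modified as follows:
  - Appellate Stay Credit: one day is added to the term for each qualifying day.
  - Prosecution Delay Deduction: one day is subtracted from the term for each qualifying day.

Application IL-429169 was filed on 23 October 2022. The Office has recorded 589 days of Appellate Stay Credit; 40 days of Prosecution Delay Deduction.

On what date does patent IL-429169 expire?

Base term: filing date + 20 years → 23 October 2042.
Appellate Stay Credit: +589 days → 3 June 2044.
Prosecution Delay Deduction: −40 days → 24 April 2044.

April 24, 2044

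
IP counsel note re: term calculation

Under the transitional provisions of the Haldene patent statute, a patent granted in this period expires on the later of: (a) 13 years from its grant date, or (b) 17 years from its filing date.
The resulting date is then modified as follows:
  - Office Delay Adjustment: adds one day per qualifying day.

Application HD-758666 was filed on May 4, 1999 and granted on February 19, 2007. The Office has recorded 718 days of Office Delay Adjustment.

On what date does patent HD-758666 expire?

(a) grant + 13 years → 19 February 2020.
(b) filing + 17 years → 4 May 2016.
Later of the two: 19 February 2020.
Office Delay Adjustment: +718 days → 6 February 2022.

2022-02-06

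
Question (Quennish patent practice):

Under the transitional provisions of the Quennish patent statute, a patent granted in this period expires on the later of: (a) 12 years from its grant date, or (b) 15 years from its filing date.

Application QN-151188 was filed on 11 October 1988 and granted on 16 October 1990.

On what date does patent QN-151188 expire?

(a) grant + 12 years → 16 October 2002.
(b) filing + 15 years → 11 October 2003.
Later of the two: 11 October 2003.

October 11, 2003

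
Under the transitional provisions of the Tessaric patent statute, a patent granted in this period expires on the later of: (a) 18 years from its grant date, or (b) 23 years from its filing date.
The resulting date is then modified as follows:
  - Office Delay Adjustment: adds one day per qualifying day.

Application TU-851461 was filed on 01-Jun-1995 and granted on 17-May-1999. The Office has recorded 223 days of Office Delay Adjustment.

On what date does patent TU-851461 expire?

(a) grant + 18 years → 17 May 2017.
(b) filing + 23 years → 1 June 2018.
Later of the two: 1 June 2018.
Office Delay Adjustment: +223 days → 10 January 2019.

January 10, 2019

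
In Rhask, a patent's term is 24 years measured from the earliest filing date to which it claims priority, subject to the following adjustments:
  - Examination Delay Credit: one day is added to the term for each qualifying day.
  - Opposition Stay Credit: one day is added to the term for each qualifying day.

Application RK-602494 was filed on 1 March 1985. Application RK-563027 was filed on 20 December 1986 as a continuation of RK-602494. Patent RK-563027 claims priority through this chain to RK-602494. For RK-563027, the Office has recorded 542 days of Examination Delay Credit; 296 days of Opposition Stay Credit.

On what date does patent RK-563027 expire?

2011-06-17

Earliest priority filing: 1 March 1985.
Base term: 1 March 1985 + 24 years → 1 March 2009.
Examination Delay Credit: +542 days → 25 August 2010.
Opposition Stay Credit: +296 days → 17 June 2011.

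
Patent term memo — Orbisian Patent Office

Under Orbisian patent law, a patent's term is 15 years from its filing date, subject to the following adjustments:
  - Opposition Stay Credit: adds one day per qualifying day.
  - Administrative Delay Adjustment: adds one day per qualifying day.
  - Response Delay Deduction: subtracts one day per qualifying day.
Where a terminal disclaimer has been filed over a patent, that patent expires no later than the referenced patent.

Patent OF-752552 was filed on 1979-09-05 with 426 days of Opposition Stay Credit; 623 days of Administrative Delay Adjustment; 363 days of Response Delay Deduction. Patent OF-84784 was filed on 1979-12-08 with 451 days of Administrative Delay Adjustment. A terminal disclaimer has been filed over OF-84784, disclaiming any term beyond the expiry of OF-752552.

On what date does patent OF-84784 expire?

Natural term of OF-84784:
  Base: filing + 15 years → 8 December 1994.
  Administrative Delay Adjustment: +451 days → 3 March 1996.
Expiry of referenced patent OF-752552:
  Base: filing + 15 years → 5 September 1994.
  Opposition Stay Credit: +426 days → 5 November 1995.
  Administrative Delay Adjustment: +623 days → 20 July 1997.
  Response Delay Deduction: −363 days → 22 July 1996.
Terminal disclaimer: OF-84784 expires on the earlier of 3 March 1996 and 22 July 1996.

1996-03-03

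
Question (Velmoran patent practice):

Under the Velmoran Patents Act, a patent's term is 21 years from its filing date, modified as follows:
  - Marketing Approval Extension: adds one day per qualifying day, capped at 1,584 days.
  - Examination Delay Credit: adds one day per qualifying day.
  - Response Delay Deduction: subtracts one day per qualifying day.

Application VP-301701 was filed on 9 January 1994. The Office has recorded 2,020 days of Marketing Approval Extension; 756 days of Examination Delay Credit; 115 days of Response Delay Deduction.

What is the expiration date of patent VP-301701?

February 11, 2021

Base term: filing date + 21 years → 9 January 2015.
Marketing Approval Extension: 2020 days claimed exceeds the 1584-day cap, so +1584 days → 12 May 2019.
Examination Delay Credit: +756 days → 6 June 2021.
Response Delay Deduction: −115 days → 11 February 2021.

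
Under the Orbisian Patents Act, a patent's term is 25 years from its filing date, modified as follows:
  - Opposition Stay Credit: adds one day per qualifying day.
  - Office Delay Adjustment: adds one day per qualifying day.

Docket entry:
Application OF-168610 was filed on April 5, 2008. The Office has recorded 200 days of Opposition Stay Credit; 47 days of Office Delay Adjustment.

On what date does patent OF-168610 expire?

Base term: filing date + 25 years → 5 April 2033.
Opposition Stay Credit: +200 days → 22 October 2033.
Office Delay Adjustment: +47 days → 8 December 2033.

December 8, 2033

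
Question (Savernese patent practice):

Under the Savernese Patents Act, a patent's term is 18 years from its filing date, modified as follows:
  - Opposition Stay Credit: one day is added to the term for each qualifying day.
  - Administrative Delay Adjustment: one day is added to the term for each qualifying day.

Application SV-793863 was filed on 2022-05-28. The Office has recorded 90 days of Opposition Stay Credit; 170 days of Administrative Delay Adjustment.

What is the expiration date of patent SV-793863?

February 12, 2041

Base term: filing date + 18 years → 28 May 2040.
Opposition Stay Credit: +90 days → 26 August 2040.
Administrative Delay Adjustment: +170 days → 12 February 2041.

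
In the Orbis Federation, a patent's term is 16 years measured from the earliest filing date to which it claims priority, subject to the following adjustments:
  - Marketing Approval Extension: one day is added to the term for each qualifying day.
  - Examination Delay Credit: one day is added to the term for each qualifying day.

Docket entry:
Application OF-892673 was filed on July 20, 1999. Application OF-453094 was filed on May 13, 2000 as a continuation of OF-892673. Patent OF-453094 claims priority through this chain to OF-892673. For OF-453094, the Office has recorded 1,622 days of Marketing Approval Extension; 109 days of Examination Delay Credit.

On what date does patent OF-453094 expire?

Earliest priority filing: 20 July 1999.
Base term: 20 July 1999 + 16 years → 20 July 2015.
Marketing Approval Extension: +1622 days → 28 December 2019.
Examination Delay Credit: +109 days → 15 April 2020.

2020-04-15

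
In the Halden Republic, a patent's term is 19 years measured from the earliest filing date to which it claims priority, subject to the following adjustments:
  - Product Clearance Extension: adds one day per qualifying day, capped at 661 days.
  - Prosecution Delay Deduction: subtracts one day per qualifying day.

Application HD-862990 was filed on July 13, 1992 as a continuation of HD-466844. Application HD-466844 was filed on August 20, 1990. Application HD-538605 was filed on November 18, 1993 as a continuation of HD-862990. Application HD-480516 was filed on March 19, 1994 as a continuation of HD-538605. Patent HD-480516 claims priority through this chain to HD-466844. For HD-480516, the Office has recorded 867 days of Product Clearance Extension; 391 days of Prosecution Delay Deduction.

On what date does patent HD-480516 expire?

Earliest priority filing: 20 August 1990.
Base term: 20 August 1990 + 19 years → 20 August 2009.
Product Clearance Extension: 867 days claimed exceeds the 661-day cap, so +661 days → 12 June 2011.
Prosecution Delay Deduction: −391 days → 17 May 2010.

2010-05-17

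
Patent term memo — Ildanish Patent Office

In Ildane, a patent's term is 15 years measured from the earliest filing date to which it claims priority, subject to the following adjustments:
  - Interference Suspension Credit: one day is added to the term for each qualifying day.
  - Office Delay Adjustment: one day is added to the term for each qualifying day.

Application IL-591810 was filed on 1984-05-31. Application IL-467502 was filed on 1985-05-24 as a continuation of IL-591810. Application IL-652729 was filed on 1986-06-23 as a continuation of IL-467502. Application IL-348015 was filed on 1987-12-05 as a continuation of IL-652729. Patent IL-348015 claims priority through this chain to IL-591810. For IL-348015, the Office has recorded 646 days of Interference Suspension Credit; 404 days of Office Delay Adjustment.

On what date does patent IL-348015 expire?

Earliest priority filing: 31 May 1984.
Base term: 31 May 1984 + 15 years → 31 May 1999.
Interference Suspension Credit: +646 days → 7 March 2001.
Office Delay Adjustment: +404 days → 15 April 2002.

April 15, 2002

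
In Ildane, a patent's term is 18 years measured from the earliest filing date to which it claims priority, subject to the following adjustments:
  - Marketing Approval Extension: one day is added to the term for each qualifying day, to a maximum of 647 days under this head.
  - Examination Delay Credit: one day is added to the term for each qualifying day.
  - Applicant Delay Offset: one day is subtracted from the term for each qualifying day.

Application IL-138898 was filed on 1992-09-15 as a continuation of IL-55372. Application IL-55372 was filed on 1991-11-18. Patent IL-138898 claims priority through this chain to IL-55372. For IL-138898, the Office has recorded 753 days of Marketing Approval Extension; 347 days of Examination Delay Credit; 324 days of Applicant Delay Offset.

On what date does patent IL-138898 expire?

Earliest priority filing: 18 November 1991.
Base term: 18 November 1991 + 18 years → 18 November 2009.
Marketing Approval Extension: 753 days claimed exceeds the 647-day cap, so +647 days → 27 August 2011.
Examination Delay Credit: +347 days → 8 August 2012.
Applicant Delay Offset: −324 days → 19 September 2011.

September 19, 2011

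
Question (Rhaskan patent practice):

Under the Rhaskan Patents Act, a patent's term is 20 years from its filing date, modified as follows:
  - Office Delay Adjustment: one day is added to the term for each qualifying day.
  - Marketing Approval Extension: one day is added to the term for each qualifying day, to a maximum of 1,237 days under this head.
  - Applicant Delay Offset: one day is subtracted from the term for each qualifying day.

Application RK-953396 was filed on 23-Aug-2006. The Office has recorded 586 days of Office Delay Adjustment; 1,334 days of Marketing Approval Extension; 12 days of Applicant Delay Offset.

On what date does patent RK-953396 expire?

August 8, 2031

Base term: filing date + 20 years → 23 August 2026.
Office Delay Adjustment: +586 days → 31 March 2028.
Marketing Approval Extension: 1334 days claimed exceeds the 1237-day cap, so +1237 days → 20 August 2031.
Applicant Delay Offset: −12 days → 8 August 2031.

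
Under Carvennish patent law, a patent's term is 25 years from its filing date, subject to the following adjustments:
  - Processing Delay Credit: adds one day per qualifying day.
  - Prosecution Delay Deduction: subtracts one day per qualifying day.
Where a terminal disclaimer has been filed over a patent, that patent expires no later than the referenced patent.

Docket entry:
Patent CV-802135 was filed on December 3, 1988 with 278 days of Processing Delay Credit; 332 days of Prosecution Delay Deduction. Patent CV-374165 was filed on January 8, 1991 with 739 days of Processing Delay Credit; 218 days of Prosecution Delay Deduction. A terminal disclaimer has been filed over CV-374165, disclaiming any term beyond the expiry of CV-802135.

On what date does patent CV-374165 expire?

2013-10-10

Natural term of CV-374165:
  Base: filing + 25 years → 8 January 2016.
  Processing Delay Credit: +739 days → 16 January 2018.
  Prosecution Delay Deduction: −218 days → 12 June 2017.
Expiry of referenced patent CV-802135:
  Base: filing + 25 years → 3 December 2013.
  Processing Delay Credit: +278 days → 7 September 2014.
  Prosecution Delay Deduction: −332 days → 10 October 2013.
Terminal disclaimer: CV-374165 expires on the earlier of 12 June 2017 and 10 October 2013.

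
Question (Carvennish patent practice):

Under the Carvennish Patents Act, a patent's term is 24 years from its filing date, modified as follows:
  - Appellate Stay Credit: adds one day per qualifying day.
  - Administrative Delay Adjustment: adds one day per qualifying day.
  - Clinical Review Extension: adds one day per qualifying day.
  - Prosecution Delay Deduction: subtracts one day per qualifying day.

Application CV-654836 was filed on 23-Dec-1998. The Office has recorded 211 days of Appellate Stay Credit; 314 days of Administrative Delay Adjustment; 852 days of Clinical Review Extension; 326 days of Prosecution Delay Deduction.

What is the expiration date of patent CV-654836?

November 8, 2025

Base term: filing date + 24 years → 23 December 2022.
Appellate Stay Credit: +211 days → 22 July 2023.
Administrative Delay Adjustment: +314 days → 31 May 2024.
Clinical Review Extension: +852 days → 30 September 2026.
Prosecution Delay Deduction: −326 days → 8 November 2025.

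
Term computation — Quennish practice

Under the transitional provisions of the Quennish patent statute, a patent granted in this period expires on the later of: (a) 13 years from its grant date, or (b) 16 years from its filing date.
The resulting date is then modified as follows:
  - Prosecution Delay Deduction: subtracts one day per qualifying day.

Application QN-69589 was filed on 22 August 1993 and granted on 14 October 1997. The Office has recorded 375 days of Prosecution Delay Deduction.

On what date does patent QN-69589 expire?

October 4, 2009

(a) grant + 13 years → 14 October 2010.
(b) filing + 16 years → 22 August 2009.
Later of the two: 14 October 2010.
Prosecution Delay Deduction: −375 days → 4 October 2009.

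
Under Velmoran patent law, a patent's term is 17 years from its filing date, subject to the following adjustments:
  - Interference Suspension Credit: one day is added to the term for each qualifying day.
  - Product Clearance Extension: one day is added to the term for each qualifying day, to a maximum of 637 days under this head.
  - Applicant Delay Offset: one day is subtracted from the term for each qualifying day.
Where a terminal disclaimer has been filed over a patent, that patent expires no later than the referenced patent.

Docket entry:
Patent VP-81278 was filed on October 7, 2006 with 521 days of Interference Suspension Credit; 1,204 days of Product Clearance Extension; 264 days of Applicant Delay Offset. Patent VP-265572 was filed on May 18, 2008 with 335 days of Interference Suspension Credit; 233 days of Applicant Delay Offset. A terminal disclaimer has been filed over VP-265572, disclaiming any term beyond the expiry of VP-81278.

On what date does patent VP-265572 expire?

Natural term of VP-265572:
  Base: filing + 17 years → 18 May 2025.
  Interference Suspension Credit: +335 days → 18 April 2026.
  Applicant Delay Offset: −233 days → 28 August 2025.
Expiry of referenced patent VP-81278:
  Base: filing + 17 years → 7 October 2023.
  Interference Suspension Credit: +521 days → 11 March 2025.
  Product Clearance Extension: 1204 days claimed exceeds the 637-day cap, so +637 days → 8 December 2026.
  Applicant Delay Offset: −264 days → 19 March 2026.
Terminal disclaimer: VP-265572 expires on the earlier of 28 August 2025 and 19 March 2026.

August 28, 2025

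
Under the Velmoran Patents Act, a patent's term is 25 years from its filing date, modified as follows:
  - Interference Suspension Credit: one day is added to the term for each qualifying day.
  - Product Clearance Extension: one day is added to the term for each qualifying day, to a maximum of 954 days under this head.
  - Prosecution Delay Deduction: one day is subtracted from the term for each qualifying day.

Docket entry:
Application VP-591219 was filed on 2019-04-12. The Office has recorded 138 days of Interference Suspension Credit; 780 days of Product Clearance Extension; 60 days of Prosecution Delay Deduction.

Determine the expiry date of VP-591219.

2046-08-18

Base term: filing date + 25 years → 12 April 2044.
Interference Suspension Credit: +138 days → 28 August 2044.
Product Clearance Extension: 780 days (within the 954-day cap) → +780 days → 17 October 2046.
Prosecution Delay Deduction: −60 days → 18 August 2046.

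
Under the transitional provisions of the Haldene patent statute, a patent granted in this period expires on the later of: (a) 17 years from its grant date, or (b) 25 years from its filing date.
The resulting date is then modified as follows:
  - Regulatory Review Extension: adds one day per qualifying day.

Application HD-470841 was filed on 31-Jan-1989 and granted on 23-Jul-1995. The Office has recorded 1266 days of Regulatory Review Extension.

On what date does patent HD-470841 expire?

(a) grant + 17 years → 23 July 2012.
(b) filing + 25 years → 31 January 2014.
Later of the two: 31 January 2014.
Regulatory Review Extension: +1266 days → 20 July 2017.

2017-07-20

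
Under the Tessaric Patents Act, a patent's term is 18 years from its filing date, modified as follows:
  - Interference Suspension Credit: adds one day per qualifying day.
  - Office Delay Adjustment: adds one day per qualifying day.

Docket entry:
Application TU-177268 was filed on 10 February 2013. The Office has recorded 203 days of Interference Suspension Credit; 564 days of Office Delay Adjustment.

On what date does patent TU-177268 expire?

2033-03-18

Base term: filing date + 18 years → 10 February 2031.
Interference Suspension Credit: +203 days → 1 September 2031.
Office Delay Adjustment: +564 days → 18 March 2033.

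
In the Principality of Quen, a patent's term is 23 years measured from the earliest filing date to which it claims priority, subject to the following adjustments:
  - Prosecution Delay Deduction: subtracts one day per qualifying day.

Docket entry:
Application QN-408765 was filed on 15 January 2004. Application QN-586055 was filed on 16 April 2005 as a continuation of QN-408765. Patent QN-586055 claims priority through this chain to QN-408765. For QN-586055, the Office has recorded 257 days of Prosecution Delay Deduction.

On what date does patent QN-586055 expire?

2026-05-03

Earliest priority filing: 15 January 2004.
Base term: 15 January 2004 + 23 years → 15 January 2027.
Prosecution Delay Deduction: −257 days → 3 May 2026.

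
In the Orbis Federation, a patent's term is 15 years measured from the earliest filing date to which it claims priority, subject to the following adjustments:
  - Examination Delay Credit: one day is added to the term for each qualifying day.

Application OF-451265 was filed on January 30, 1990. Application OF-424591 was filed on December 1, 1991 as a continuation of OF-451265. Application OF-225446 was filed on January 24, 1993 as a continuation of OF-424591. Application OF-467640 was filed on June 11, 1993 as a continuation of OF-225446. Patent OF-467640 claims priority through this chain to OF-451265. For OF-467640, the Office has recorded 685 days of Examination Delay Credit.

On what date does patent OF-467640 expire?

Earliest priority filing: 30 January 1990.
Base term: 30 January 1990 + 15 years → 30 January 2005.
Examination Delay Credit: +685 days → 16 December 2006.

December 16, 2006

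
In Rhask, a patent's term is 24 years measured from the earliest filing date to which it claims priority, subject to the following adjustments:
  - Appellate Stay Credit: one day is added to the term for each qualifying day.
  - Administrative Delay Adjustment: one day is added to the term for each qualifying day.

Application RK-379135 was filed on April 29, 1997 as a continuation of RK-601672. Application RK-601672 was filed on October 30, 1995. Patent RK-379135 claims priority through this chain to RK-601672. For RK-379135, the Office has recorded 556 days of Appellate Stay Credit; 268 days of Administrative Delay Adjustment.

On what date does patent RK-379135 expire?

Earliest priority filing: 30 October 1995.
Base term: 30 October 1995 + 24 years → 30 October 2019.
Appellate Stay Credit: +556 days → 8 May 2021.
Administrative Delay Adjustment: +268 days → 31 January 2022.

January 31, 2022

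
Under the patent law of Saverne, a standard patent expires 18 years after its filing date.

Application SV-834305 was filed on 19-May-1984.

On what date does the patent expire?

2002-05-19

Filing date + 18 years → 19 May 2002.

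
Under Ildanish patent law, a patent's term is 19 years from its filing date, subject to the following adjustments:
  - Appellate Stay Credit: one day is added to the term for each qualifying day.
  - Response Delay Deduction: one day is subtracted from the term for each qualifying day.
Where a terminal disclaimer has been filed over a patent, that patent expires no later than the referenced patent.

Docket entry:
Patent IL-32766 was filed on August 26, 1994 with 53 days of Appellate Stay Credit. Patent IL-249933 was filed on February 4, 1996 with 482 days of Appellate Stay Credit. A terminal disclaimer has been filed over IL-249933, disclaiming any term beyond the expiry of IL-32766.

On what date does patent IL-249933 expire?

Natural term of IL-249933:
  Base: filing + 19 years → 4 February 2015.
  Appellate Stay Credit: +482 days → 31 May 2016.
Expiry of referenced patent IL-32766:
  Base: filing + 19 years → 26 August 2013.
  Appellate Stay Credit: +53 days → 18 October 2013.
Terminal disclaimer: IL-249933 expires on the earlier of 31 May 2016 and 18 October 2013.

2013-10-18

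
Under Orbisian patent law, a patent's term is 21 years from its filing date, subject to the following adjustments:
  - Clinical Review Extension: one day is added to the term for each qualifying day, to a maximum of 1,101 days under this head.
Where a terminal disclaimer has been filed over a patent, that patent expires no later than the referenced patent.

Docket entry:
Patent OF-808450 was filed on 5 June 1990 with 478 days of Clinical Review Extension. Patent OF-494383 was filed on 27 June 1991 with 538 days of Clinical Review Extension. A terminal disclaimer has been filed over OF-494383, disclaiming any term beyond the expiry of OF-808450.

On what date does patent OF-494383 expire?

Natural term of OF-494383:
  Base: filing + 21 years → 27 June 2012.
  Clinical Review Extension: 538 days (within the 1101-day cap) → +538 days → 17 December 2013.
Expiry of referenced patent OF-808450:
  Base: filing + 21 years → 5 June 2011.
  Clinical Review Extension: 478 days (within the 1101-day cap) → +478 days → 25 September 2012.
Terminal disclaimer: OF-494383 expires on the earlier of 17 December 2013 and 25 September 2012.

September 25, 2012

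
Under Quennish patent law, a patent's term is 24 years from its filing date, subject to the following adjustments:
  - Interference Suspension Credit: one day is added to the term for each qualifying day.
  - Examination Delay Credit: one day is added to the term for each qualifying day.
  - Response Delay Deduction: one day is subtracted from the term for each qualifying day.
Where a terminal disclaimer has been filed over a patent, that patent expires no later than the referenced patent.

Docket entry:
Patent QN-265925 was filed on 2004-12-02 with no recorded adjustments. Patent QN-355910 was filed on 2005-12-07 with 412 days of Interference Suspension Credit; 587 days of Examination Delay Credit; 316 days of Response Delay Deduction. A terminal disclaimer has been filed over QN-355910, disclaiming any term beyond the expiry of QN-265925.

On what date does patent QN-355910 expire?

Natural term of QN-355910:
  Base: filing + 24 years → 7 December 2029.
  Interference Suspension Credit: +412 days → 23 January 2031.
  Examination Delay Credit: +587 days → 1 September 2032.
  Response Delay Deduction: −316 days → 21 October 2031.
Expiry of referenced patent QN-265925:
  Base: filing + 24 years → 2 December 2028.
Terminal disclaimer: QN-355910 expires on the earlier of 21 October 2031 and 2 December 2028.

December 2, 2028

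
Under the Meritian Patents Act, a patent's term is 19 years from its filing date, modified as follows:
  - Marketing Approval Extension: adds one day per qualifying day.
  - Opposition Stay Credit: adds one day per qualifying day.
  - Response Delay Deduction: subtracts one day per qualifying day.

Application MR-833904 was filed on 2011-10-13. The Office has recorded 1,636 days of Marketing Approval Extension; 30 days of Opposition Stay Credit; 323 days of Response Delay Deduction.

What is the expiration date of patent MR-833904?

Base term: filing date + 19 years → 13 October 2030.
Marketing Approval Extension: +1636 days → 6 April 2035.
Opposition Stay Credit: +30 days → 6 May 2035.
Response Delay Deduction: −323 days → 17 June 2034.

2034-06-17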